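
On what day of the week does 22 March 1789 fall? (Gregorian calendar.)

Doomsday rule: the anchor day for the 1700s is Sunday. For year 89: 89÷12 = 7 r 5, and 5÷4 = 1, so 7+5+1 = 13.
Sunday + 13 ≡ Saturday — that's 1789's doomsday.
In March the doomsday date is Mar 14.
Mar 22 is 8 days after Mar 14; 8 mod 7 = 1, so Saturday + 1 = Sunday.

Sunday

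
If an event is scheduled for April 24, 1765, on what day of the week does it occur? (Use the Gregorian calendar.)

Doomsday rule: the anchor day for the 1700s is Sunday. For year 65: 65÷12 = 5 r 5, and 5÷4 = 1, so 5+5+1 = 11.
Sunday + 11 ≡ Thursday — that's 1765's doomsday.
In April the doomsday date is Apr 4.
Apr 24 is 20 days after Apr 4; 20 mod 7 = 6, so Thursday + 6 = Wednesday.

Wednesday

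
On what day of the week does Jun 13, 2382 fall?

Doomsday rule: the anchor day for the 2300s is Wednesday. For year 82: 82÷12 = 6 r 10, and 10÷4 = 2, so 6+10+2 = 18.
Wednesday + 18 ≡ Sunday — that's 2382's doomsday.
In June the doomsday date is Jun 6.
Jun 13 is 7 days after Jun 6; 7 mod 7 = 0, so Sunday + 0 = Sunday.

Sunday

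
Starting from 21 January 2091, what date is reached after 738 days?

January 28, 2093

+365 (one year) → Jan 21, 2092 (373 left).
Jan has 31 days: +11 → Feb 1, 2092 (362 left).
Feb has 29 days: +29 → Mar 1, 2092 (333 left).
Mar has 31 days: +31 → Apr 1, 2092 (302 left).
Apr has 30 days: +30 → May 1, 2092 (272 left).
May has 31 days: +31 → Jun 1, 2092 (241 left).
Jun has 30 days: +30 → Jul 1, 2092 (211 left).
Jul has 31 days: +31 → Aug 1, 2092 (180 left).
Aug has 31 days: +31 → Sep 1, 2092 (149 left).
Sep has 30 days: +30 → Oct 1, 2092 (119 left).
Oct has 31 days: +31 → Nov 1, 2092 (88 left).
Nov has 30 days: +30 → Dec 1, 2092 (58 left).
Dec has 31 days: +31 → Jan 1, 2093 (27 left).
+27 → Jan 28, 2093.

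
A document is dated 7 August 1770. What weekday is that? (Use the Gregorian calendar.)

Doomsday rule: the anchor day for the 1700s is Sunday. For year 70: 70÷12 = 5 r 10, and 10÷4 = 2, so 5+10+2 = 17.
Sunday + 17 ≡ Wednesday — that's 1770's doomsday.
In August the doomsday date is Aug 8.
Aug 7 is 1 day before Aug 8; 1 mod 7 = 1, so Wednesday − 1 = Tuesday.

Tuesday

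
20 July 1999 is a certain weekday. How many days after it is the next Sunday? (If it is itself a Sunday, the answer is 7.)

5

Jul 20, 1999 is a Tuesday.
From Tuesday to the next Sunday is 5 days.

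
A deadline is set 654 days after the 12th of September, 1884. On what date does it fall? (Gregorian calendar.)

+365 (one year) → Sep 12, 1885 (289 left).
Sep has 30 days: +19 → Oct 1, 1885 (270 left).
Oct has 31 days: +31 → Nov 1, 1885 (239 left).
Nov has 30 days: +30 → Dec 1, 1885 (209 left).
Dec has 31 days: +31 → Jan 1, 1886 (178 left).
Jan has 31 days: +31 → Feb 1, 1886 (147 left).
Feb has 28 days: +28 → Mar 1, 1886 (119 left).
Mar has 31 days: +31 → Apr 1, 1886 (88 left).
Apr has 30 days: +30 → May 1, 1886 (58 left).
May has 31 days: +31 → Jun 1, 1886 (27 left).
+27 → Jun 28, 1886.

June 28, 1886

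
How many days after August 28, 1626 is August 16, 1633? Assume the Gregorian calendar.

Aug 28, 1626 → Aug 28, 1627: 365 days.
Aug 28, 1627 → Aug 28, 1628: 366 days (Feb 29, 1628 is in that span).
Aug 28, 1628 → Aug 28, 1629: 365 days.
Aug 28, 1629 → Aug 28, 1630: 365 days.
Aug 28, 1630 → Aug 28, 1631: 365 days.
Aug 28, 1631 → Aug 28, 1632: 366 days (Feb 29, 1632 is in that span).
Aug 28, 1632 → Sep 28, 1632: 31 days (August has 31).
Sep 28, 1632 → Oct 28, 1632: 30 days (September has 30).
Oct 28, 1632 → Nov 28, 1632: 31 days (October has 31).
Nov 28, 1632 → Dec 28, 1632: 30 days (November has 30).
Dec 28, 1632 → Jan 28, 1633: 31 days (December has 31).
Jan 28, 1633 → Feb 28, 1633: 31 days (January has 31).
Feb 28, 1633 → Mar 28, 1633: 28 days (February has 28).
Mar 28, 1633 → Apr 28, 1633: 31 days (March has 31).
Apr 28, 1633 → May 28, 1633: 30 days (April has 30).
May 28, 1633 → Jun 28, 1633: 31 days (May has 31).
Jun 28, 1633 → Jul 28, 1633: 30 days (June has 30).
Jul 28, 1633 → Aug 16, 1633: 19 days.
Total: 2545 days.

2545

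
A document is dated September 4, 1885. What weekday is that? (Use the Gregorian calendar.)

Doomsday rule: the anchor day for the 1800s is Friday. For year 85: 85÷12 = 7 r 1, and 1÷4 = 0, so 7+1+0 = 8.
Friday + 8 ≡ Saturday — that's 1885's doomsday.
In September the doomsday date is Sep 5.
Sep 4 is 1 day before Sep 5; 1 mod 7 = 1, so Saturday − 1 = Friday.

Friday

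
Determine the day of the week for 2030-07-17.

Wednesday

Doomsday rule: the anchor day for the 2000s is Tuesday. For year 30: 30÷12 = 2 r 6, and 6÷4 = 1, so 2+6+1 = 9.
Tuesday + 9 ≡ Thursday — that's 2030's doomsday.
In July the doomsday date is Jul 11.
Jul 17 is 6 days after Jul 11; 6 mod 7 = 6, so Thursday + 6 = Wednesday.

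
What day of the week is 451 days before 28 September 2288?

First find the weekday of Sep 28, 2288. Doomsday rule: the anchor day for the 2200s is Friday. For year 88: 88÷12 = 7 r 4, and 4÷4 = 1, so 7+4+1 = 12.
Friday + 12 ≡ Wednesday — that's 2288's doomsday.
In September the doomsday date is Sep 5.
Sep 28 is 23 days after Sep 5; 23 mod 7 = 2, so Wednesday + 2 = Friday.
451 mod 7 = 3, so 451 days before a Friday is Friday − 3 = Tuesday.

Tuesday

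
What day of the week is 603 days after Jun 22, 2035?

Saturday

Jun 22, 2035 is a Friday.
603 mod 7 = 1, so 603 days after a Friday is Friday + 1 = Saturday.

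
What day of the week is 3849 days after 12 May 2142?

May 12, 2142 is a Saturday.
3849 mod 7 = 6, so 3849 days after a Saturday is Saturday + 6 = Friday.

Friday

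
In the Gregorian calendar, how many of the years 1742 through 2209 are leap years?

Multiples of 4 in [1742,2209]: 117.
Of those, multiples of 100: 5 (not leap unless ÷400).
Multiples of 400: 1.
Leap years = 117 − 5 + 1 = 113.

113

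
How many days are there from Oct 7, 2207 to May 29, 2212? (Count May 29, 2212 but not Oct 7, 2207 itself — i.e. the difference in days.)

Oct 7, 2207 → Oct 7, 2208: 366 days (Feb 29, 2208 is in that span).
Oct 7, 2208 → Oct 7, 2209: 365 days.
Oct 7, 2209 → Oct 7, 2210: 365 days.
Oct 7, 2210 → Oct 7, 2211: 365 days.
Oct 7, 2211 → Nov 7, 2211: 31 days (October has 31).
Nov 7, 2211 → Dec 7, 2211: 30 days (November has 30).
Dec 7, 2211 → Jan 7, 2212: 31 days (December has 31).
Jan 7, 2212 → Feb 7, 2212: 31 days (January has 31).
Feb 7, 2212 → Mar 7, 2212: 29 days (February has 29).
Mar 7, 2212 → Apr 7, 2212: 31 days (March has 31).
Apr 7, 2212 → May 7, 2212: 30 days (April has 30).
May 7, 2212 → May 29, 2212: 22 days.
Total: 1696 days.

1696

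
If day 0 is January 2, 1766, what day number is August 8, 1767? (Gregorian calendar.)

Jan 2, 1766 → Jan 2, 1767: 365 days.
Jan 2, 1767 → Feb 2, 1767: 31 days (January has 31).
Feb 2, 1767 → Mar 2, 1767: 28 days (February has 28).
Mar 2, 1767 → Apr 2, 1767: 31 days (March has 31).
Apr 2, 1767 → May 2, 1767: 30 days (April has 30).
May 2, 1767 → Jun 2, 1767: 31 days (May has 31).
Jun 2, 1767 → Jul 2, 1767: 30 days (June has 30).
Jul 2, 1767 → Aug 2, 1767: 31 days (July has 31).
Aug 2, 1767 → Aug 8, 1767: 6 days.
Total: 583 days.

583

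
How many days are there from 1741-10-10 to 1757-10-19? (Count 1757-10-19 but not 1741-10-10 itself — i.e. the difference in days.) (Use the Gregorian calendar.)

Oct 10, 1741 → Oct 10, 1742: 365 days.
Oct 10, 1742 → Oct 10, 1743: 365 days.
Oct 10, 1743 → Oct 10, 1744: 366 days (Feb 29, 1744 is in that span).
Oct 10, 1744 → Oct 10, 1745: 365 days.
Oct 10, 1745 → Oct 10, 1746: 365 days.
Oct 10, 1746 → Oct 10, 1747: 365 days.
Oct 10, 1747 → Oct 10, 1748: 366 days (Feb 29, 1748 is in that span).
Oct 10, 1748 → Oct 10, 1749: 365 days.
Oct 10, 1749 → Oct 10, 1750: 365 days.
Oct 10, 1750 → Oct 10, 1751: 365 days.
Oct 10, 1751 → Oct 10, 1752: 366 days (Feb 29, 1752 is in that span).
Oct 10, 1752 → Oct 10, 1753: 365 days.
Oct 10, 1753 → Oct 10, 1754: 365 days.
Oct 10, 1754 → Oct 10, 1755: 365 days.
Oct 10, 1755 → Oct 10, 1756: 366 days (Feb 29, 1756 is in that span).
Oct 10, 1756 → Nov 10, 1756: 31 days (October has 31).
Nov 10, 1756 → Dec 10, 1756: 30 days (November has 30).
Dec 10, 1756 → Jan 10, 1757: 31 days (December has 31).
Jan 10, 1757 → Feb 10, 1757: 31 days (January has 31).
Feb 10, 1757 → Mar 10, 1757: 28 days (February has 28).
Mar 10, 1757 → Apr 10, 1757: 31 days (March has 31).
Apr 10, 1757 → May 10, 1757: 30 days (April has 30).
May 10, 1757 → Jun 10, 1757: 31 days (May has 31).
Jun 10, 1757 → Jul 10, 1757: 30 days (June has 30).
Jul 10, 1757 → Aug 10, 1757: 31 days (July has 31).
Aug 10, 1757 → Sep 10, 1757: 31 days (August has 31).
Sep 10, 1757 → Oct 10, 1757: 30 days (September has 30).
Oct 10, 1757 → Oct 19, 1757: 9 days.
Total: 5853 days.

5853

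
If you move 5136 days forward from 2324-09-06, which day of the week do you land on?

First find the weekday of Sep 6, 2324. Doomsday rule: the anchor day for the 2300s is Wednesday. For year 24: 24÷12 = 2 r 0, and 0÷4 = 0, so 2+0+0 = 2.
Wednesday + 2 ≡ Friday — that's 2324's doomsday.
In September the doomsday date is Sep 5.
Sep 6 is 1 day after Sep 5; 1 mod 7 = 1, so Friday + 1 = Saturday.
5136 mod 7 = 5, so 5136 days after a Saturday is Saturday + 5 = Thursday.

Thursday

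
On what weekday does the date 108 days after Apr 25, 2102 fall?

Friday

Apr 25, 2102 is a Tuesday.
108 mod 7 = 3, so 108 days after a Tuesday is Tuesday + 3 = Friday.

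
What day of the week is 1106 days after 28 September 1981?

Monday

Sep 28, 1981 is a Monday.
1106 mod 7 = 0, so 1106 days after a Monday is Monday + 0 = Monday.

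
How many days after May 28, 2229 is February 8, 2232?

May 28, 2229 → May 28, 2230: 365 days.
May 28, 2230 → May 28, 2231: 365 days.
May 28, 2231 → Jun 28, 2231: 31 days (May has 31).
Jun 28, 2231 → Jul 28, 2231: 30 days (June has 30).
Jul 28, 2231 → Aug 28, 2231: 31 days (July has 31).
Aug 28, 2231 → Sep 28, 2231: 31 days (August has 31).
Sep 28, 2231 → Oct 28, 2231: 30 days (September has 30).
Oct 28, 2231 → Nov 28, 2231: 31 days (October has 31).
Nov 28, 2231 → Dec 28, 2231: 30 days (November has 30).
Dec 28, 2231 → Jan 28, 2232: 31 days (December has 31).
Jan 28, 2232 → Feb 8, 2232: 11 days.
Total: 986 days.

986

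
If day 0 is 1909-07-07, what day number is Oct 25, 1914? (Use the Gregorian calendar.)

1936

Jul 7, 1909 → Jul 7, 1910: 365 days.
Jul 7, 1910 → Jul 7, 1911: 365 days.
Jul 7, 1911 → Jul 7, 1912: 366 days (Feb 29, 1912 is in that span).
Jul 7, 1912 → Jul 7, 1913: 365 days.
Jul 7, 1913 → Jul 7, 1914: 365 days.
Jul 7, 1914 → Aug 7, 1914: 31 days (July has 31).
Aug 7, 1914 → Sep 7, 1914: 31 days (August has 31).
Sep 7, 1914 → Oct 7, 1914: 30 days (September has 30).
Oct 7, 1914 → Oct 25, 1914: 18 days.
Total: 1936 days.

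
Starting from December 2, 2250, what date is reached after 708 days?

November 9, 2252

+365 (one year) → Dec 2, 2251 (343 left).
Dec has 31 days: +30 → Jan 1, 2252 (313 left).
Jan has 31 days: +31 → Feb 1, 2252 (282 left).
Feb has 29 days: +29 → Mar 1, 2252 (253 left).
Mar has 31 days: +31 → Apr 1, 2252 (222 left).
Apr has 30 days: +30 → May 1, 2252 (192 left).
May has 31 days: +31 → Jun 1, 2252 (161 left).
Jun has 30 days: +30 → Jul 1, 2252 (131 left).
Jul has 31 days: +31 → Aug 1, 2252 (100 left).
Aug has 31 days: +31 → Sep 1, 2252 (69 left).
Sep has 30 days: +30 → Oct 1, 2252 (39 left).
Oct has 31 days: +31 → Nov 1, 2252 (8 left).
+8 → Nov 9, 2252.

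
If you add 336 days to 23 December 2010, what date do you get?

November 24, 2011

Dec has 31 days: +9 → Jan 1, 2011 (327 left).
Jan has 31 days: +31 → Feb 1, 2011 (296 left).
Feb has 28 days: +28 → Mar 1, 2011 (268 left).
Mar has 31 days: +31 → Apr 1, 2011 (237 left).
Apr has 30 days: +30 → May 1, 2011 (207 left).
May has 31 days: +31 → Jun 1, 2011 (176 left).
Jun has 30 days: +30 → Jul 1, 2011 (146 left).
Jul has 31 days: +31 → Aug 1, 2011 (115 left).
Aug has 31 days: +31 → Sep 1, 2011 (84 left).
Sep has 30 days: +30 → Oct 1, 2011 (54 left).
Oct has 31 days: +31 → Nov 1, 2011 (23 left).
+23 → Nov 24, 2011.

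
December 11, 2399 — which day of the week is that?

Saturday

Doomsday rule: the anchor day for the 2300s is Wednesday. For year 99: 99÷12 = 8 r 3, and 3÷4 = 0, so 8+3+0 = 11.
Wednesday + 11 ≡ Sunday — that's 2399's doomsday.
In December the doomsday date is Dec 12.
Dec 11 is 1 day before Dec 12; 1 mod 7 = 1, so Sunday − 1 = Saturday.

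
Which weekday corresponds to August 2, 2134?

Doomsday rule: the anchor day for the 2100s is Sunday. For year 34: 34÷12 = 2 r 10, and 10÷4 = 2, so 2+10+2 = 14.
Sunday + 14 ≡ Sunday — that's 2134's doomsday.
In August the doomsday date is Aug 8.
Aug 2 is 6 days before Aug 8; 6 mod 7 = 6, so Sunday − 6 = Monday.

Monday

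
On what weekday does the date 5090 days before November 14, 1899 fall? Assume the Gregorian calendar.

First find the weekday of Nov 14, 1899. Doomsday rule: the anchor day for the 1800s is Friday. For year 99: 99÷12 = 8 r 3, and 3÷4 = 0, so 8+3+0 = 11.
Friday + 11 ≡ Tuesday — that's 1899's doomsday.
In November the doomsday date is Nov 7.
Nov 14 is 7 days after Nov 7; 7 mod 7 = 0, so Tuesday + 0 = Tuesday.
5090 mod 7 = 1, so 5090 days before a Tuesday is Tuesday − 1 = Monday.

Monday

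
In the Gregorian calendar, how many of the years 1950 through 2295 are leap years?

84

Multiples of 4 in [1950,2295]: 86.
Of those, multiples of 100: 3 (not leap unless ÷400).
Multiples of 400: 1.
Leap years = 86 − 3 + 1 = 84.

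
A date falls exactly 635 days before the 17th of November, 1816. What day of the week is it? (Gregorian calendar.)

Tuesday

First find the weekday of Nov 17, 1816. Doomsday rule: the anchor day for the 1800s is Friday. For year 16: 16÷12 = 1 r 4, and 4÷4 = 1, so 1+4+1 = 6.
Friday + 6 ≡ Thursday — that's 1816's doomsday.
In November the doomsday date is Nov 7.
Nov 17 is 10 days after Nov 7; 10 mod 7 = 3, so Thursday + 3 = Sunday.
635 mod 7 = 5, so 635 days before a Sunday is Sunday − 5 = Tuesday.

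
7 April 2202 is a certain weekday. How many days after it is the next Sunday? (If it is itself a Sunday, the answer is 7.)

Apr 7, 2202 is a Wednesday.
From Wednesday to the next Sunday is 4 days.

4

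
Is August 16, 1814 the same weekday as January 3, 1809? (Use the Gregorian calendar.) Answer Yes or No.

From Jan 3, 1809 to Aug 16, 1814 is 2051 days.
2051 mod 7 = 0, so they are the same weekday.
(Jan 3, 1809 is a Tuesday; Aug 16, 1814 is a Tuesday.)

Yes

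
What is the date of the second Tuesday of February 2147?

February 1, 2147 is a Wednesday.
The first Tuesday is therefore February 7 (6 days later).
The second Tuesday is 7 + 1×7 = February 14.

February 14, 2147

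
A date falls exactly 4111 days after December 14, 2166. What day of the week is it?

Tuesday

Dec 14, 2166 is a Sunday.
4111 mod 7 = 2, so 4111 days after a Sunday is Sunday + 2 = Tuesday.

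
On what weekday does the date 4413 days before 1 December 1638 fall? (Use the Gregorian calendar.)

Dec 1, 1638 is a Wednesday.
4413 mod 7 = 3, so 4413 days before a Wednesday is Wednesday − 3 = Sunday.

Sunday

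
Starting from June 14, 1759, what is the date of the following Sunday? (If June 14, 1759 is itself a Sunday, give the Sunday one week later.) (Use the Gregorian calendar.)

June 17, 1759

Jun 14, 1759 is a Thursday.
From Thursday to the next Sunday is 3 days.
Jun 14, 1759 + 3 = Jun 17, 1759.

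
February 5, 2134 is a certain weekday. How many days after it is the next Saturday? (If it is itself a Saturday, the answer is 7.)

Feb 5, 2134 is a Friday.
From Friday to the next Saturday is 1 day.

1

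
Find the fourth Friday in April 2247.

April 23, 2247

April 1, 2247 is a Thursday.
The first Friday is therefore April 2 (1 days later).
The fourth Friday is 2 + 3×7 = April 23.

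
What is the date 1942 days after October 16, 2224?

+365 (one year) → Oct 16, 2225 (1577 left).
+365 (one year) → Oct 16, 2226 (1212 left).
+365 (one year) → Oct 16, 2227 (847 left).
+366 (one year; includes Feb 29, 2228) → Oct 16, 2228 (481 left).
+365 (one year) → Oct 16, 2229 (116 left).
Oct has 31 days: +16 → Nov 1, 2229 (100 left).
Nov has 30 days: +30 → Dec 1, 2229 (70 left).
Dec has 31 days: +31 → Jan 1, 2230 (39 left).
Jan has 31 days: +31 → Feb 1, 2230 (8 left).
+8 → Feb 9, 2230.

February 9, 2230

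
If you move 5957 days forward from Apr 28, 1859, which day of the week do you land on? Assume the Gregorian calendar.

Thursday

First find the weekday of Apr 28, 1859. Doomsday rule: the anchor day for the 1800s is Friday. For year 59: 59÷12 = 4 r 11, and 11÷4 = 2, so 4+11+2 = 17.
Friday + 17 ≡ Monday — that's 1859's doomsday.
In April the doomsday date is Apr 4.
Apr 28 is 24 days after Apr 4; 24 mod 7 = 3, so Monday + 3 = Thursday.
5957 mod 7 = 0, so 5957 days after a Thursday is Thursday + 0 = Thursday.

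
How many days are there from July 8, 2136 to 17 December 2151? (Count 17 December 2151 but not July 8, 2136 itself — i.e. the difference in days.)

Jul 8, 2136 → Jul 8, 2137: 365 days.
Jul 8, 2137 → Jul 8, 2138: 365 days.
Jul 8, 2138 → Jul 8, 2139: 365 days.
Jul 8, 2139 → Jul 8, 2140: 366 days (Feb 29, 2140 is in that span).
Jul 8, 2140 → Jul 8, 2141: 365 days.
Jul 8, 2141 → Jul 8, 2142: 365 days.
Jul 8, 2142 → Jul 8, 2143: 365 days.
Jul 8, 2143 → Jul 8, 2144: 366 days (Feb 29, 2144 is in that span).
Jul 8, 2144 → Jul 8, 2145: 365 days.
Jul 8, 2145 → Jul 8, 2146: 365 days.
Jul 8, 2146 → Jul 8, 2147: 365 days.
Jul 8, 2147 → Jul 8, 2148: 366 days (Feb 29, 2148 is in that span).
Jul 8, 2148 → Jul 8, 2149: 365 days.
Jul 8, 2149 → Jul 8, 2150: 365 days.
Jul 8, 2150 → Jul 8, 2151: 365 days.
Jul 8, 2151 → Aug 8, 2151: 31 days (July has 31).
Aug 8, 2151 → Sep 8, 2151: 31 days (August has 31).
Sep 8, 2151 → Oct 8, 2151: 30 days (September has 30).
Oct 8, 2151 → Nov 8, 2151: 31 days (October has 31).
Nov 8, 2151 → Dec 8, 2151: 30 days (November has 30).
Dec 8, 2151 → Dec 17, 2151: 9 days.
Total: 5640 days.

5640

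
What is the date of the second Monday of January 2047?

January 14, 2047

January 1, 2047 is a Tuesday.
The first Monday is therefore January 7 (6 days later).
The second Monday is 7 + 1×7 = January 14.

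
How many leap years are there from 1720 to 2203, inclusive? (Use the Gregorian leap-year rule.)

117

Multiples of 4 in [1720,2203]: 121.
Of those, multiples of 100: 5 (not leap unless ÷400).
Multiples of 400: 1.
Leap years = 121 − 5 + 1 = 117.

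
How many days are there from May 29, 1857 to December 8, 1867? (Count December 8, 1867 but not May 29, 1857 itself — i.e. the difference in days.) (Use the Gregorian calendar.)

3845

May 29, 1857 → May 29, 1858: 365 days.
May 29, 1858 → May 29, 1859: 365 days.
May 29, 1859 → May 29, 1860: 366 days (Feb 29, 1860 is in that span).
May 29, 1860 → May 29, 1861: 365 days.
May 29, 1861 → May 29, 1862: 365 days.
May 29, 1862 → May 29, 1863: 365 days.
May 29, 1863 → May 29, 1864: 366 days (Feb 29, 1864 is in that span).
May 29, 1864 → May 29, 1865: 365 days.
May 29, 1865 → May 29, 1866: 365 days.
May 29, 1866 → May 29, 1867: 365 days.
May 29, 1867 → Jun 29, 1867: 31 days (May has 31).
Jun 29, 1867 → Jul 29, 1867: 30 days (June has 30).
Jul 29, 1867 → Aug 29, 1867: 31 days (July has 31).
Aug 29, 1867 → Sep 29, 1867: 31 days (August has 31).
Sep 29, 1867 → Oct 29, 1867: 30 days (September has 30).
Oct 29, 1867 → Nov 29, 1867: 31 days (October has 31).
Nov 29, 1867 → Dec 8, 1867: 9 days.
Total: 3845 days.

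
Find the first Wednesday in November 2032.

November 1, 2032 is a Monday.
The first Wednesday is therefore November 3 (2 days later).

November 3, 2032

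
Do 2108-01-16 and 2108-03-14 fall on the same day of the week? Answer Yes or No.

No

From Jan 16, 2108 to Mar 14, 2108 is 58 days.
58 mod 7 = 2, so they are different weekdays.
(Jan 16, 2108 is a Monday; Mar 14, 2108 is a Wednesday.)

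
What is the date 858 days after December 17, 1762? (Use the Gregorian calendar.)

+365 (one year) → Dec 17, 1763 (493 left).
+366 (one year; includes Feb 29, 1764) → Dec 17, 1764 (127 left).
Dec has 31 days: +15 → Jan 1, 1765 (112 left).
Jan has 31 days: +31 → Feb 1, 1765 (81 left).
Feb has 28 days: +28 → Mar 1, 1765 (53 left).
Mar has 31 days: +31 → Apr 1, 1765 (22 left).
+22 → Apr 23, 1765.

April 23, 1765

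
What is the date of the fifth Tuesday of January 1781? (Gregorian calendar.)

January 30, 1781

January 1, 1781 is a Monday.
The first Tuesday is therefore January 2 (1 days later).
The fifth Tuesday is 2 + 4×7 = January 30.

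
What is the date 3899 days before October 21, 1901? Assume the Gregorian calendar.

−365 (one year) → Oct 21, 1900 (3534 left).
−365 (one year) → Oct 21, 1899 (3169 left).
−365 (one year) → Oct 21, 1898 (2804 left).
−365 (one year) → Oct 21, 1897 (2439 left).
−365 (one year) → Oct 21, 1896 (2074 left).
−366 (one year; includes Feb 29, 1896) → Oct 21, 1895 (1708 left).
−365 (one year) → Oct 21, 1894 (1343 left).
−365 (one year) → Oct 21, 1893 (978 left).
−365 (one year) → Oct 21, 1892 (613 left).
−366 (one year; includes Feb 29, 1892) → Oct 21, 1891 (247 left).
−21 → Sep 30, 1891 (end of Sep, 30 days; 226 left).
−30 → Aug 31, 1891 (end of Aug, 31 days; 196 left).
−31 → Jul 31, 1891 (end of Jul, 31 days; 165 left).
−31 → Jun 30, 1891 (end of Jun, 30 days; 134 left).
−30 → May 31, 1891 (end of May, 31 days; 104 left).
−31 → Apr 30, 1891 (end of Apr, 30 days; 73 left).
−30 → Mar 31, 1891 (end of Mar, 31 days; 43 left).
−31 → Feb 28, 1891 (end of Feb, 28 days; 12 left).
−12 → Feb 16, 1891.

February 16, 1891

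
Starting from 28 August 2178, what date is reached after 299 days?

June 23, 2179

Aug has 31 days: +4 → Sep 1, 2178 (295 left).
Sep has 30 days: +30 → Oct 1, 2178 (265 left).
Oct has 31 days: +31 → Nov 1, 2178 (234 left).
Nov has 30 days: +30 → Dec 1, 2178 (204 left).
Dec has 31 days: +31 → Jan 1, 2179 (173 left).
Jan has 31 days: +31 → Feb 1, 2179 (142 left).
Feb has 28 days: +28 → Mar 1, 2179 (114 left).
Mar has 31 days: +31 → Apr 1, 2179 (83 left).
Apr has 30 days: +30 → May 1, 2179 (53 left).
May has 31 days: +31 → Jun 1, 2179 (22 left).
+22 → Jun 23, 2179.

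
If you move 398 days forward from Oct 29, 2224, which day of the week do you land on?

Oct 29, 2224 is a Friday.
398 mod 7 = 6, so 398 days after a Friday is Friday + 6 = Thursday.

Thursday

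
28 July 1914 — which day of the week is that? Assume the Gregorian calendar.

Doomsday rule: the anchor day for the 1900s is Wednesday. For year 14: 14÷12 = 1 r 2, and 2÷4 = 0, so 1+2+0 = 3.
Wednesday + 3 ≡ Saturday — that's 1914's doomsday.
In July the doomsday date is Jul 11.
Jul 28 is 17 days after Jul 11; 17 mod 7 = 3, so Saturday + 3 = Tuesday.

Tuesday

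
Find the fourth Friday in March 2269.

March 26, 2269

March 1, 2269 is a Monday.
The first Friday is therefore March 5 (4 days later).
The fourth Friday is 5 + 3×7 = March 26.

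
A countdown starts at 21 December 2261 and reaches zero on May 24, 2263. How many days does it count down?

Dec 21, 2261 → Dec 21, 2262: 365 days.
Dec 21, 2262 → Jan 21, 2263: 31 days (December has 31).
Jan 21, 2263 → Feb 21, 2263: 31 days (January has 31).
Feb 21, 2263 → Mar 21, 2263: 28 days (February has 28).
Mar 21, 2263 → Apr 21, 2263: 31 days (March has 31).
Apr 21, 2263 → May 21, 2263: 30 days (April has 30).
May 21, 2263 → May 24, 2263: 3 days.
Total: 519 days.

519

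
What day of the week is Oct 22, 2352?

Doomsday rule: the anchor day for the 2300s is Wednesday. For year 52: 52÷12 = 4 r 4, and 4÷4 = 1, so 4+4+1 = 9.
Wednesday + 9 ≡ Friday — that's 2352's doomsday.
In October the doomsday date is Oct 10.
Oct 22 is 12 days after Oct 10; 12 mod 7 = 5, so Friday + 5 = Wednesday.

Wednesday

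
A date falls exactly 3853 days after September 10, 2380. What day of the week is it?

First find the weekday of Sep 10, 2380. Doomsday rule: the anchor day for the 2300s is Wednesday. For year 80: 80÷12 = 6 r 8, and 8÷4 = 2, so 6+8+2 = 16.
Wednesday + 16 ≡ Friday — that's 2380's doomsday.
In September the doomsday date is Sep 5.
Sep 10 is 5 days after Sep 5; 5 mod 7 = 5, so Friday + 5 = Wednesday.
3853 mod 7 = 3, so 3853 days after a Wednesday is Wednesday + 3 = Saturday.

Saturday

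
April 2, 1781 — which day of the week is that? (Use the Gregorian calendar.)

Monday

Doomsday rule: the anchor day for the 1700s is Sunday. For year 81: 81÷12 = 6 r 9, and 9÷4 = 2, so 6+9+2 = 17.
Sunday + 17 ≡ Wednesday — that's 1781's doomsday.
In April the doomsday date is Apr 4.
Apr 2 is 2 days before Apr 4; 2 mod 7 = 2, so Wednesday − 2 = Monday.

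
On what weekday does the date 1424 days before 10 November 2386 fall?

Nov 10, 2386 is a Monday.
1424 mod 7 = 3, so 1424 days before a Monday is Monday − 3 = Friday.

Friday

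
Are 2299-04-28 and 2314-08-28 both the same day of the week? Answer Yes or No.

From Apr 28, 2299 to Aug 28, 2314 is 5600 days.
5600 mod 7 = 0, so they are the same weekday.
(Apr 28, 2299 is a Friday; Aug 28, 2314 is a Friday.)

Yes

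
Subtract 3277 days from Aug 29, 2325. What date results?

September 8, 2316

−365 (one year) → Aug 29, 2324 (2912 left).
−366 (one year; includes Feb 29, 2324) → Aug 29, 2323 (2546 left).
−365 (one year) → Aug 29, 2322 (2181 left).
−365 (one year) → Aug 29, 2321 (1816 left).
−365 (one year) → Aug 29, 2320 (1451 left).
−366 (one year; includes Feb 29, 2320) → Aug 29, 2319 (1085 left).
−365 (one year) → Aug 29, 2318 (720 left).
−365 (one year) → Aug 29, 2317 (355 left).
−29 → Jul 31, 2317 (end of Jul, 31 days; 326 left).
−31 → Jun 30, 2317 (end of Jun, 30 days; 295 left).
−30 → May 31, 2317 (end of May, 31 days; 265 left).
−31 → Apr 30, 2317 (end of Apr, 30 days; 234 left).
−30 → Mar 31, 2317 (end of Mar, 31 days; 204 left).
−31 → Feb 28, 2317 (end of Feb, 28 days; 173 left).
−28 → Jan 31, 2317 (end of Jan, 31 days; 145 left).
−31 → Dec 31, 2316 (end of Dec, 31 days; 114 left).
−31 → Nov 30, 2316 (end of Nov, 30 days; 83 left).
−30 → Oct 31, 2316 (end of Oct, 31 days; 53 left).
−31 → Sep 30, 2316 (end of Sep, 30 days; 22 left).
−22 → Sep 8, 2316.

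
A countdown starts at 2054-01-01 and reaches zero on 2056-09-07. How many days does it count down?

Jan 1, 2054 → Jan 1, 2055: 365 days.
Jan 1, 2055 → Jan 1, 2056: 365 days.
Jan 1, 2056 → Feb 1, 2056: 31 days (January has 31).
Feb 1, 2056 → Mar 1, 2056: 29 days (February has 29).
Mar 1, 2056 → Apr 1, 2056: 31 days (March has 31).
Apr 1, 2056 → May 1, 2056: 30 days (April has 30).
May 1, 2056 → Jun 1, 2056: 31 days (May has 31).
Jun 1, 2056 → Jul 1, 2056: 30 days (June has 30).
Jul 1, 2056 → Aug 1, 2056: 31 days (July has 31).
Aug 1, 2056 → Sep 1, 2056: 31 days (August has 31).
Sep 1, 2056 → Sep 7, 2056: 6 days.
Total: 980 days.

980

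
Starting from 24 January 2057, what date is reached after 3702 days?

+365 (one year) → Jan 24, 2058 (3337 left).
+365 (one year) → Jan 24, 2059 (2972 left).
+365 (one year) → Jan 24, 2060 (2607 left).
+366 (one year; includes Feb 29, 2060) → Jan 24, 2061 (2241 left).
+365 (one year) → Jan 24, 2062 (1876 left).
+365 (one year) → Jan 24, 2063 (1511 left).
+365 (one year) → Jan 24, 2064 (1146 left).
+366 (one year; includes Feb 29, 2064) → Jan 24, 2065 (780 left).
+365 (one year) → Jan 24, 2066 (415 left).
+365 (one year) → Jan 24, 2067 (50 left).
Jan has 31 days: +8 → Feb 1, 2067 (42 left).
Feb has 28 days: +28 → Mar 1, 2067 (14 left).
+14 → Mar 15, 2067.

March 15, 2067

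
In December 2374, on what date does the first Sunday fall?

December 1, 2374 is a Sunday.
The first Sunday is therefore December 1 (same day).

December 1, 2374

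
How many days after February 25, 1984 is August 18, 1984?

Feb 25, 1984 → Mar 25, 1984: 29 days (February has 29).
Mar 25, 1984 → Apr 25, 1984: 31 days (March has 31).
Apr 25, 1984 → May 25, 1984: 30 days (April has 30).
May 25, 1984 → Jun 25, 1984: 31 days (May has 31).
Jun 25, 1984 → Jul 25, 1984: 30 days (June has 30).
Jul 25, 1984 → Aug 18, 1984: 24 days.
Total: 175 days.

175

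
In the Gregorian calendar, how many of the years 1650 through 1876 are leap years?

55

Multiples of 4 in [1650,1876]: 57.
Of those, multiples of 100: 2 (not leap unless ÷400).
Multiples of 400: 0.
Leap years = 57 − 2 + 0 = 55.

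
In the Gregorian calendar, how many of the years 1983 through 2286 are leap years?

74

Multiples of 4 in [1983,2286]: 76.
Of those, multiples of 100: 3 (not leap unless ÷400).
Multiples of 400: 1.
Leap years = 76 − 3 + 1 = 74.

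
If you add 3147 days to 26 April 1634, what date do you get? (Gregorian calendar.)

December 7, 1642

+365 (one year) → Apr 26, 1635 (2782 left).
+366 (one year; includes Feb 29, 1636) → Apr 26, 1636 (2416 left).
+365 (one year) → Apr 26, 1637 (2051 left).
+365 (one year) → Apr 26, 1638 (1686 left).
+365 (one year) → Apr 26, 1639 (1321 left).
+366 (one year; includes Feb 29, 1640) → Apr 26, 1640 (955 left).
+365 (one year) → Apr 26, 1641 (590 left).
+365 (one year) → Apr 26, 1642 (225 left).
Apr has 30 days: +5 → May 1, 1642 (220 left).
May has 31 days: +31 → Jun 1, 1642 (189 left).
Jun has 30 days: +30 → Jul 1, 1642 (159 left).
Jul has 31 days: +31 → Aug 1, 1642 (128 left).
Aug has 31 days: +31 → Sep 1, 1642 (97 left).
Sep has 30 days: +30 → Oct 1, 1642 (67 left).
Oct has 31 days: +31 → Nov 1, 1642 (36 left).
Nov has 30 days: +30 → Dec 1, 1642 (6 left).
+6 → Dec 7, 1642.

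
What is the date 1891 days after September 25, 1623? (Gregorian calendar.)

November 28, 1628

+366 (one year; includes Feb 29, 1624) → Sep 25, 1624 (1525 left).
+365 (one year) → Sep 25, 1625 (1160 left).
+365 (one year) → Sep 25, 1626 (795 left).
+365 (one year) → Sep 25, 1627 (430 left).
+366 (one year; includes Feb 29, 1628) → Sep 25, 1628 (64 left).
Sep has 30 days: +6 → Oct 1, 1628 (58 left).
Oct has 31 days: +31 → Nov 1, 1628 (27 left).
+27 → Nov 28, 1628.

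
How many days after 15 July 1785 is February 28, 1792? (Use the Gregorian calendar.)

2419

Jul 15, 1785 → Jul 15, 1786: 365 days.
Jul 15, 1786 → Jul 15, 1787: 365 days.
Jul 15, 1787 → Jul 15, 1788: 366 days (Feb 29, 1788 is in that span).
Jul 15, 1788 → Jul 15, 1789: 365 days.
Jul 15, 1789 → Jul 15, 1790: 365 days.
Jul 15, 1790 → Jul 15, 1791: 365 days.
Jul 15, 1791 → Aug 15, 1791: 31 days (July has 31).
Aug 15, 1791 → Sep 15, 1791: 31 days (August has 31).
Sep 15, 1791 → Oct 15, 1791: 30 days (September has 30).
Oct 15, 1791 → Nov 15, 1791: 31 days (October has 31).
Nov 15, 1791 → Dec 15, 1791: 30 days (November has 30).
Dec 15, 1791 → Jan 15, 1792: 31 days (December has 31).
Jan 15, 1792 → Feb 15, 1792: 31 days (January has 31).
Feb 15, 1792 → Feb 28, 1792: 13 days.
Total: 2419 days.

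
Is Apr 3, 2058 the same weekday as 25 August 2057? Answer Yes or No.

From Aug 25, 2057 to Apr 3, 2058 is 221 days.
221 mod 7 = 4, so they are different weekdays.
(Aug 25, 2057 is a Saturday; Apr 3, 2058 is a Wednesday.)

No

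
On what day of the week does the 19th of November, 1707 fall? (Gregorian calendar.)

Doomsday rule: the anchor day for the 1700s is Sunday. For year 07: 7÷12 = 0 r 7, and 7÷4 = 1, so 0+7+1 = 8.
Sunday + 8 ≡ Monday — that's 1707's doomsday.
In November the doomsday date is Nov 7.
Nov 19 is 12 days after Nov 7; 12 mod 7 = 5, so Monday + 5 = Saturday.

Saturday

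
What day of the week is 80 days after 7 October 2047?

Thursday

Oct 7, 2047 is a Monday.
80 mod 7 = 3, so 80 days after a Monday is Monday + 3 = Thursday.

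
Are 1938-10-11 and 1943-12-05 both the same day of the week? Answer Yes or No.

From Oct 11, 1938 to Dec 5, 1943 is 1881 days.
1881 mod 7 = 5, so they are different weekdays.
(Oct 11, 1938 is a Tuesday; Dec 5, 1943 is a Sunday.)

No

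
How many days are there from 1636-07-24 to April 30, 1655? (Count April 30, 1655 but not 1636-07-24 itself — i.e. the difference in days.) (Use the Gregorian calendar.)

6854

Jul 24, 1636 → Jul 24, 1637: 365 days.
Jul 24, 1637 → Jul 24, 1638: 365 days.
Jul 24, 1638 → Jul 24, 1639: 365 days.
Jul 24, 1639 → Jul 24, 1640: 366 days (Feb 29, 1640 is in that span).
Jul 24, 1640 → Jul 24, 1641: 365 days.
Jul 24, 1641 → Jul 24, 1642: 365 days.
Jul 24, 1642 → Jul 24, 1643: 365 days.
Jul 24, 1643 → Jul 24, 1644: 366 days (Feb 29, 1644 is in that span).
Jul 24, 1644 → Jul 24, 1645: 365 days.
Jul 24, 1645 → Jul 24, 1646: 365 days.
Jul 24, 1646 → Jul 24, 1647: 365 days.
Jul 24, 1647 → Jul 24, 1648: 366 days (Feb 29, 1648 is in that span).
Jul 24, 1648 → Jul 24, 1649: 365 days.
Jul 24, 1649 → Jul 24, 1650: 365 days.
Jul 24, 1650 → Jul 24, 1651: 365 days.
Jul 24, 1651 → Jul 24, 1652: 366 days (Feb 29, 1652 is in that span).
Jul 24, 1652 → Jul 24, 1653: 365 days.
Jul 24, 1653 → Jul 24, 1654: 365 days.
Jul 24, 1654 → Aug 24, 1654: 31 days (July has 31).
Aug 24, 1654 → Sep 24, 1654: 31 days (August has 31).
Sep 24, 1654 → Oct 24, 1654: 30 days (September has 30).
Oct 24, 1654 → Nov 24, 1654: 31 days (October has 31).
Nov 24, 1654 → Dec 24, 1654: 30 days (November has 30).
Dec 24, 1654 → Jan 24, 1655: 31 days (December has 31).
Jan 24, 1655 → Feb 24, 1655: 31 days (January has 31).
Feb 24, 1655 → Mar 24, 1655: 28 days (February has 28).
Mar 24, 1655 → Apr 24, 1655: 31 days (March has 31).
Apr 24, 1655 → Apr 30, 1655: 6 days.
Total: 6854 days.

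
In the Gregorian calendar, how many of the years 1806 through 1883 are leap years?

Multiples of 4 in [1806,1883]: 19.
Of those, multiples of 100: 0 (not leap unless ÷400).
Multiples of 400: 0.
Leap years = 19 − 0 + 0 = 19.

19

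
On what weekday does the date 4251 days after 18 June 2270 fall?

First find the weekday of Jun 18, 2270. Doomsday rule: the anchor day for the 2200s is Friday. For year 70: 70÷12 = 5 r 10, and 10÷4 = 2, so 5+10+2 = 17.
Friday + 17 ≡ Monday — that's 2270's doomsday.
In June the doomsday date is Jun 6.
Jun 18 is 12 days after Jun 6; 12 mod 7 = 5, so Monday + 5 = Saturday.
4251 mod 7 = 2, so 4251 days after a Saturday is Saturday + 2 = Monday.

Monday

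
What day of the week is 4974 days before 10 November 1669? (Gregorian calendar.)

Wednesday

First find the weekday of Nov 10, 1669. Doomsday rule: the anchor day for the 1600s is Tuesday. For year 69: 69÷12 = 5 r 9, and 9÷4 = 2, so 5+9+2 = 16.
Tuesday + 16 ≡ Thursday — that's 1669's doomsday.
In November the doomsday date is Nov 7.
Nov 10 is 3 days after Nov 7; 3 mod 7 = 3, so Thursday + 3 = Sunday.
4974 mod 7 = 4, so 4974 days before a Sunday is Sunday − 4 = Wednesday.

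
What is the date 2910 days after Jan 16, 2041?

+365 (one year) → Jan 16, 2042 (2545 left).
+365 (one year) → Jan 16, 2043 (2180 left).
+365 (one year) → Jan 16, 2044 (1815 left).
+366 (one year; includes Feb 29, 2044) → Jan 16, 2045 (1449 left).
+365 (one year) → Jan 16, 2046 (1084 left).
+365 (one year) → Jan 16, 2047 (719 left).
+365 (one year) → Jan 16, 2048 (354 left).
Jan has 31 days: +16 → Feb 1, 2048 (338 left).
Feb has 29 days: +29 → Mar 1, 2048 (309 left).
Mar has 31 days: +31 → Apr 1, 2048 (278 left).
Apr has 30 days: +30 → May 1, 2048 (248 left).
May has 31 days: +31 → Jun 1, 2048 (217 left).
Jun has 30 days: +30 → Jul 1, 2048 (187 left).
Jul has 31 days: +31 → Aug 1, 2048 (156 left).
Aug has 31 days: +31 → Sep 1, 2048 (125 left).
Sep has 30 days: +30 → Oct 1, 2048 (95 left).
Oct has 31 days: +31 → Nov 1, 2048 (64 left).
Nov has 30 days: +30 → Dec 1, 2048 (34 left).
Dec has 31 days: +31 → Jan 1, 2049 (3 left).
+3 → Jan 4, 2049.

January 4, 2049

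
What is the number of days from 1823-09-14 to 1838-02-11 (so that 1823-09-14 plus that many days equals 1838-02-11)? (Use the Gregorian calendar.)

Sep 14, 1823 → Sep 14, 1824: 366 days (Feb 29, 1824 is in that span).
Sep 14, 1824 → Sep 14, 1825: 365 days.
Sep 14, 1825 → Sep 14, 1826: 365 days.
Sep 14, 1826 → Sep 14, 1827: 365 days.
Sep 14, 1827 → Sep 14, 1828: 366 days (Feb 29, 1828 is in that span).
Sep 14, 1828 → Sep 14, 1829: 365 days.
Sep 14, 1829 → Sep 14, 1830: 365 days.
Sep 14, 1830 → Sep 14, 1831: 365 days.
Sep 14, 1831 → Sep 14, 1832: 366 days (Feb 29, 1832 is in that span).
Sep 14, 1832 → Sep 14, 1833: 365 days.
Sep 14, 1833 → Sep 14, 1834: 365 days.
Sep 14, 1834 → Sep 14, 1835: 365 days.
Sep 14, 1835 → Sep 14, 1836: 366 days (Feb 29, 1836 is in that span).
Sep 14, 1836 → Sep 14, 1837: 365 days.
Sep 14, 1837 → Oct 14, 1837: 30 days (September has 30).
Oct 14, 1837 → Nov 14, 1837: 31 days (October has 31).
Nov 14, 1837 → Dec 14, 1837: 30 days (November has 30).
Dec 14, 1837 → Jan 14, 1838: 31 days (December has 31).
Jan 14, 1838 → Feb 11, 1838: 28 days.
Total: 5264 days.

5264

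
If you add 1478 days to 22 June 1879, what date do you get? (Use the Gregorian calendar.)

July 9, 1883

+366 (one year; includes Feb 29, 1880) → Jun 22, 1880 (1112 left).
+365 (one year) → Jun 22, 1881 (747 left).
+365 (one year) → Jun 22, 1882 (382 left).
Jun has 30 days: +9 → Jul 1, 1882 (373 left).
Jul has 31 days: +31 → Aug 1, 1882 (342 left).
Aug has 31 days: +31 → Sep 1, 1882 (311 left).
Sep has 30 days: +30 → Oct 1, 1882 (281 left).
Oct has 31 days: +31 → Nov 1, 1882 (250 left).
Nov has 30 days: +30 → Dec 1, 1882 (220 left).
Dec has 31 days: +31 → Jan 1, 1883 (189 left).
Jan has 31 days: +31 → Feb 1, 1883 (158 left).
Feb has 28 days: +28 → Mar 1, 1883 (130 left).
Mar has 31 days: +31 → Apr 1, 1883 (99 left).
Apr has 30 days: +30 → May 1, 1883 (69 left).
May has 31 days: +31 → Jun 1, 1883 (38 left).
Jun has 30 days: +30 → Jul 1, 1883 (8 left).
+8 → Jul 9, 1883.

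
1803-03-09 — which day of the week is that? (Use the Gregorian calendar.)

Doomsday rule: the anchor day for the 1800s is Friday. For year 03: 3÷12 = 0 r 3, and 3÷4 = 0, so 0+3+0 = 3.
Friday + 3 ≡ Monday — that's 1803's doomsday.
In March the doomsday date is Mar 14.
Mar 9 is 5 days before Mar 14; 5 mod 7 = 5, so Monday − 5 = Wednesday.

Wednesday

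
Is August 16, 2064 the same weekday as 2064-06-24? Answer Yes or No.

From Jun 24, 2064 to Aug 16, 2064 is 53 days.
53 mod 7 = 4, so they are different weekdays.
(Jun 24, 2064 is a Tuesday; Aug 16, 2064 is a Saturday.)

No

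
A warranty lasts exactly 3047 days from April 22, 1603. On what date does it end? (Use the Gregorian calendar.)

+366 (one year; includes Feb 29, 1604) → Apr 22, 1604 (2681 left).
+365 (one year) → Apr 22, 1605 (2316 left).
+365 (one year) → Apr 22, 1606 (1951 left).
+365 (one year) → Apr 22, 1607 (1586 left).
+366 (one year; includes Feb 29, 1608) → Apr 22, 1608 (1220 left).
+365 (one year) → Apr 22, 1609 (855 left).
+365 (one year) → Apr 22, 1610 (490 left).
+365 (one year) → Apr 22, 1611 (125 left).
Apr has 30 days: +9 → May 1, 1611 (116 left).
May has 31 days: +31 → Jun 1, 1611 (85 left).
Jun has 30 days: +30 → Jul 1, 1611 (55 left).
Jul has 31 days: +31 → Aug 1, 1611 (24 left).
+24 → Aug 25, 1611.

August 25, 1611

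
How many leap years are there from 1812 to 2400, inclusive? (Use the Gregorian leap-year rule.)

144

Multiples of 4 in [1812,2400]: 148.
Of those, multiples of 100: 6 (not leap unless ÷400).
Multiples of 400: 2.
Leap years = 148 − 6 + 2 = 144.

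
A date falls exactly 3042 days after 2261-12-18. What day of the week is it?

Dec 18, 2261 is a Wednesday.
3042 mod 7 = 4, so 3042 days after a Wednesday is Wednesday + 4 = Sunday.

Sunday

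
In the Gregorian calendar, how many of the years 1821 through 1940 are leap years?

Multiples of 4 in [1821,1940]: 30.
Of those, multiples of 100: 1 (not leap unless ÷400).
Multiples of 400: 0.
Leap years = 30 − 1 + 0 = 29.

29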